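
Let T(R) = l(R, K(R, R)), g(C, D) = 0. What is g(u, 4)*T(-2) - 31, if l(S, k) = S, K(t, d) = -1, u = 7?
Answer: -31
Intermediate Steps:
T(R) = R
g(u, 4)*T(-2) - 31 = 0*(-2) - 31 = 0 - 31 = -31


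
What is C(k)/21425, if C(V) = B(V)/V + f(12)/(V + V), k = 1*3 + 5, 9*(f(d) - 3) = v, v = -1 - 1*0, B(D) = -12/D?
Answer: -1/3085200 ≈ -3.2413e-7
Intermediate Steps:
v = -1 (v = -1 + 0 = -1)
f(d) = 26/9 (f(d) = 3 + (⅑)*(-1) = 3 - ⅑ = 26/9)
k = 8 (k = 3 + 5 = 8)
C(V) = -12/V² + 13/(9*V) (C(V) = (-12/V)/V + 26/(9*(V + V)) = -12/V² + 26/(9*((2*V))) = -12/V² + 26*(1/(2*V))/9 = -12/V² + 13/(9*V))
C(k)/21425 = ((⅑)*(-108 + 13*8)/8²)/21425 = ((⅑)*(1/64)*(-108 + 104))*(1/21425) = ((⅑)*(1/64)*(-4))*(1/21425) = -1/144*1/21425 = -1/3085200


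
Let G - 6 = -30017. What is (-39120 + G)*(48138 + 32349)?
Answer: -5564146797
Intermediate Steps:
G = -30011 (G = 6 - 30017 = -30011)
(-39120 + G)*(48138 + 32349) = (-39120 - 30011)*(48138 + 32349) = -69131*80487 = -5564146797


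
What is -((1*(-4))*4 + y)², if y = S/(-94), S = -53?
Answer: -2105401/8836 ≈ -238.28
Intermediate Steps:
y = 53/94 (y = -53/(-94) = -53*(-1/94) = 53/94 ≈ 0.56383)
-((1*(-4))*4 + y)² = -((1*(-4))*4 + 53/94)² = -(-4*4 + 53/94)² = -(-16 + 53/94)² = -(-1451/94)² = -1*2105401/8836 = -2105401/8836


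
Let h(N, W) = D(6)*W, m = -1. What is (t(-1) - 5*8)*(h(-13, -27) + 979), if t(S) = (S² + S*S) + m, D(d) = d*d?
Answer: -273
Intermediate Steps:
D(d) = d²
h(N, W) = 36*W (h(N, W) = 6²*W = 36*W)
t(S) = -1 + 2*S² (t(S) = (S² + S*S) - 1 = (S² + S²) - 1 = 2*S² - 1 = -1 + 2*S²)
(t(-1) - 5*8)*(h(-13, -27) + 979) = ((-1 + 2*(-1)²) - 5*8)*(36*(-27) + 979) = ((-1 + 2*1) - 40)*(-972 + 979) = ((-1 + 2) - 40)*7 = (1 - 40)*7 = -39*7 = -273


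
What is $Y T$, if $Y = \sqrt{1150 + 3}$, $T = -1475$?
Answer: $- 1475 \sqrt{1153} \approx -50085.0$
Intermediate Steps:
$Y = \sqrt{1153} \approx 33.956$
$Y T = \sqrt{1153} \left(-1475\right) = - 1475 \sqrt{1153}$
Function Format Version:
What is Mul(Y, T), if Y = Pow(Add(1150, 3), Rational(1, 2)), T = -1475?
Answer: Mul(-1475, Pow(1153, Rational(1, 2))) ≈ -50085.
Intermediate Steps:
Y = Pow(1153, Rational(1, 2)) ≈ 33.956
Mul(Y, T) = Mul(Pow(1153, Rational(1, 2)), -1475) = Mul(-1475, Pow(1153, Rational(1, 2)))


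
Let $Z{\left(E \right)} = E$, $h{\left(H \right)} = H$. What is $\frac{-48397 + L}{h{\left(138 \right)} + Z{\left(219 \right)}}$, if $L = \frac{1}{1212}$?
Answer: $- \frac{58657163}{432684} \approx -135.57$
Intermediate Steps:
$L = \frac{1}{1212} \approx 0.00082508$
$\frac{-48397 + L}{h{\left(138 \right)} + Z{\left(219 \right)}} = \frac{-48397 + \frac{1}{1212}}{138 + 219} = - \frac{58657163}{1212 \cdot 357} = \left(- \frac{58657163}{1212}\right) \frac{1}{357} = - \frac{58657163}{432684}$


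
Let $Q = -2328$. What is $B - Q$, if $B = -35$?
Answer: $2293$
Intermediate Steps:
$B - Q = -35 - -2328 = -35 + 2328 = 2293$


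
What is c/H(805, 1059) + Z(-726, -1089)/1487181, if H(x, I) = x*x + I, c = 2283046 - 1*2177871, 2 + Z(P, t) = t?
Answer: 155706111031/965305392204 ≈ 0.16130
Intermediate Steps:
Z(P, t) = -2 + t
c = 105175 (c = 2283046 - 2177871 = 105175)
H(x, I) = I + x² (H(x, I) = x² + I = I + x²)
c/H(805, 1059) + Z(-726, -1089)/1487181 = 105175/(1059 + 805²) + (-2 - 1089)/1487181 = 105175/(1059 + 648025) - 1091*1/1487181 = 105175/649084 - 1091/1487181 = 155706111031/965305392204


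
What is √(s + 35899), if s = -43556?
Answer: I*√7657 ≈ 87.504*I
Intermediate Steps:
√(s + 35899) = √(-43556 + 35899) = √(-7657) = I*√7657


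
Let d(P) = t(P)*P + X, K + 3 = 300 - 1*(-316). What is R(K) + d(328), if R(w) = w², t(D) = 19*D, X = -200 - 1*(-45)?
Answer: 2419710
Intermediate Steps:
X = -155 (X = -200 + 45 = -155)
K = 613 (K = -3 + (300 - 1*(-316)) = -3 + (300 + 316) = -3 + 616 = 613)
d(P) = -155 + 19*P² (d(P) = (19*P)*P - 155 = 19*P² - 155 = -155 + 19*P²)
R(K) + d(328) = 613² + (-155 + 19*328²) = 375769 + (-155 + 19*107584) = 375769 + (-155 + 2044096) = 375769 + 2043941 = 2419710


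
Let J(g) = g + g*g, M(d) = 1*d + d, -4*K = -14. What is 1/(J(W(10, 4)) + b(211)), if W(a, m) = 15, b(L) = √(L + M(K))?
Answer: 120/28691 - √218/57382 ≈ 0.0039252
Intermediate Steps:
K = 7/2 (K = -¼*(-14) = 7/2 ≈ 3.5000)
M(d) = 2*d (M(d) = d + d = 2*d)
b(L) = √(7 + L) (b(L) = √(L + 2*(7/2)) = √(L + 7) = √(7 + L))
J(g) = g + g²
1/(J(W(10, 4)) + b(211)) = 1/(15*(1 + 15) + √(7 + 211)) = 1/(15*16 + √218) = 1/(240 + √218)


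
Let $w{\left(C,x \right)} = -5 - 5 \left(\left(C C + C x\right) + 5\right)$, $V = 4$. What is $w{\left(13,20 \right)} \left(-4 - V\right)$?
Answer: $17400$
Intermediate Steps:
$w{\left(C,x \right)} = -30 - 5 C^{2} - 5 C x$ ($w{\left(C,x \right)} = -5 - 5 \left(\left(C^{2} + C x\right) + 5\right) = -5 - 5 \left(5 + C^{2} + C x\right) = -5 - \left(25 + 5 C^{2} + 5 C x\right) = -30 - 5 C^{2} - 5 C x$)
$w{\left(13,20 \right)} \left(-4 - V\right) = \left(-30 - 5 \cdot 13^{2} - 65 \cdot 20\right) \left(-4 - 4\right) = \left(-30 - 845 - 1300\right) \left(-4 - 4\right) = \left(-30 - 845 - 1300\right) \left(-8\right) = \left(-2175\right) \left(-8\right) = 17400$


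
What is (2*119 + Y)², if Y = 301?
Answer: 290521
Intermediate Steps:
(2*119 + Y)² = (2*119 + 301)² = (238 + 301)² = 539² = 290521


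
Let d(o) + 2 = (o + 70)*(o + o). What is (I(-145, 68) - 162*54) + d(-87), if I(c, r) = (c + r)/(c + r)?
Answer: -5791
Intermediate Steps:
I(c, r) = 1
d(o) = -2 + 2*o*(70 + o) (d(o) = -2 + (o + 70)*(o + o) = -2 + (70 + o)*(2*o) = -2 + 2*o*(70 + o))
(I(-145, 68) - 162*54) + d(-87) = (1 - 162*54) + (-2 + 2*(-87)² + 140*(-87)) = (1 - 8748) + (-2 + 2*7569 - 12180) = -8747 + (-2 + 15138 - 12180) = -8747 + 2956 = -5791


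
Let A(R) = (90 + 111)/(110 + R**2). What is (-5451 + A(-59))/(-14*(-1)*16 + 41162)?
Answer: -3262390/24769521 ≈ -0.13171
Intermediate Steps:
A(R) = 201/(110 + R**2)
(-5451 + A(-59))/(-14*(-1)*16 + 41162) = (-5451 + 201/(110 + (-59)**2))/(-14*(-1)*16 + 41162) = (-5451 + 201/(110 + 3481))/(14*16 + 41162) = (-5451 + 201/3591)/(224 + 41162) = (-5451 + 201*(1/3591))/41386 = (-5451 + 67/1197)*(1/41386) = -6524780/1197*1/41386 = -3262390/24769521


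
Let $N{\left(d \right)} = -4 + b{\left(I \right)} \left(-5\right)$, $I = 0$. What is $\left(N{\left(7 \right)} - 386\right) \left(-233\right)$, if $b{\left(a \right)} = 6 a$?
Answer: $90870$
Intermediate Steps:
$N{\left(d \right)} = -4$ ($N{\left(d \right)} = -4 + 6 \cdot 0 \left(-5\right) = -4 + 0 \left(-5\right) = -4 + 0 = -4$)
$\left(N{\left(7 \right)} - 386\right) \left(-233\right) = \left(-4 - 386\right) \left(-233\right) = \left(-390\right) \left(-233\right) = 90870$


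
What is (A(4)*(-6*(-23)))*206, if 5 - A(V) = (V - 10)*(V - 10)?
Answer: -881268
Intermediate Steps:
A(V) = 5 - (-10 + V)² (A(V) = 5 - (V - 10)*(V - 10) = 5 - (-10 + V)*(-10 + V) = 5 - (-10 + V)²)
(A(4)*(-6*(-23)))*206 = ((5 - (-10 + 4)²)*(-6*(-23)))*206 = ((5 - 1*(-6)²)*138)*206 = ((5 - 1*36)*138)*206 = ((5 - 36)*138)*206 = -31*138*206 = -4278*206 = -881268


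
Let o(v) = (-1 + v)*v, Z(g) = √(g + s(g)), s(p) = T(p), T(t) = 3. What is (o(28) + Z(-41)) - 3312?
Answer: -2556 + I*√38 ≈ -2556.0 + 6.1644*I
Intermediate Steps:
s(p) = 3
Z(g) = √(3 + g) (Z(g) = √(g + 3) = √(3 + g))
o(v) = v*(-1 + v)
(o(28) + Z(-41)) - 3312 = (28*(-1 + 28) + √(3 - 41)) - 3312 = (28*27 + √(-38)) - 3312 = (756 + I*√38) - 3312 = -2556 + I*√38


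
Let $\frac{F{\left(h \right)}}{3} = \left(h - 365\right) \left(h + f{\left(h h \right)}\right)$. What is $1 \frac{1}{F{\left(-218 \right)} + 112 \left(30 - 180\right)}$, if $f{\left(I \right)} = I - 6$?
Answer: $- \frac{1}{82744500} \approx -1.2085 \cdot 10^{-8}$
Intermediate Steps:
$f{\left(I \right)} = -6 + I$ ($f{\left(I \right)} = I - 6 = -6 + I$)
$F{\left(h \right)} = 3 \left(-365 + h\right) \left(-6 + h + h^{2}\right)$ ($F{\left(h \right)} = 3 \left(h - 365\right) \left(h + \left(-6 + h h\right)\right) = 3 \left(-365 + h\right) \left(h + \left(-6 + h^{2}\right)\right) = 3 \left(-365 + h\right) \left(-6 + h + h^{2}\right)$)
$1 \frac{1}{F{\left(-218 \right)} + 112 \left(30 - 180\right)} = 1 \frac{1}{\left(6570 - -242634 - 1092 \left(-218\right)^{2} + 3 \left(-218\right)^{3}\right) + 112 \left(30 - 180\right)} = 1 \frac{1}{\left(6570 + 242634 - 51896208 + 3 \left(-10360232\right)\right) + 112 \left(30 - 180\right)} = 1 \frac{1}{\left(6570 + 242634 - 51896208 - 31080696\right) + 112 \left(-150\right)} = 1 \frac{1}{-82727700 - 16800} = 1 \frac{1}{-82744500} = 1 \left(- \frac{1}{82744500}\right) = - \frac{1}{82744500}$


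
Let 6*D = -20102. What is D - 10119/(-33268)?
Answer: -334346311/99804 ≈ -3350.0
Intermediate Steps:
D = -10051/3 (D = (1/6)*(-20102) = -10051/3 ≈ -3350.3)
D - 10119/(-33268) = -10051/3 - 10119/(-33268) = -10051/3 - 10119*(-1/33268) = -10051/3 + 10119/33268 = -334346311/99804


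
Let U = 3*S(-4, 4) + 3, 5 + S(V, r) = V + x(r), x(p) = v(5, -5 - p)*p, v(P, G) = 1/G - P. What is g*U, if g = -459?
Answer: 39168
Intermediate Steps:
x(p) = p*(-5 + 1/(-5 - p)) (x(p) = (1/(-5 - p) - 1*5)*p = (1/(-5 - p) - 5)*p = (-5 + 1/(-5 - p))*p = p*(-5 + 1/(-5 - p)))
S(V, r) = -5 + V - r*(26 + 5*r)/(5 + r) (S(V, r) = -5 + (V - r*(26 + 5*r)/(5 + r)) = -5 + V - r*(26 + 5*r)/(5 + r))
U = -256/3 (U = 3*(((-5 - 4)*(5 + 4) - 1*4*(26 + 5*4))/(5 + 4)) + 3 = 3*((-9*9 - 1*4*(26 + 20))/9) + 3 = 3*((-81 - 1*4*46)/9) + 3 = 3*((-81 - 184)/9) + 3 = 3*((⅑)*(-265)) + 3 = 3*(-265/9) + 3 = -265/3 + 3 = -256/3 ≈ -85.333)
g*U = -459*(-256/3) = 39168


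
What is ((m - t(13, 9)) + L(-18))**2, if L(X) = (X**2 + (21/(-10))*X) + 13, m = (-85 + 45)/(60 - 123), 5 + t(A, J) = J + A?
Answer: 12747990649/99225 ≈ 1.2848e+5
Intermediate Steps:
t(A, J) = -5 + A + J (t(A, J) = -5 + (J + A) = -5 + (A + J) = -5 + A + J)
m = 40/63 (m = -40/(-63) = -40*(-1/63) = 40/63 ≈ 0.63492)
L(X) = 13 + X**2 - 21*X/10 (L(X) = (X**2 + (21*(-1/10))*X) + 13 = (X**2 - 21*X/10) + 13 = 13 + X**2 - 21*X/10)
((m - t(13, 9)) + L(-18))**2 = ((40/63 - (-5 + 13 + 9)) + (13 + (-18)**2 - 21/10*(-18)))**2 = ((40/63 - 1*17) + (13 + 324 + 189/5))**2 = ((40/63 - 17) + 1874/5)**2 = (-1031/63 + 1874/5)**2 = (112907/315)**2 = 12747990649/99225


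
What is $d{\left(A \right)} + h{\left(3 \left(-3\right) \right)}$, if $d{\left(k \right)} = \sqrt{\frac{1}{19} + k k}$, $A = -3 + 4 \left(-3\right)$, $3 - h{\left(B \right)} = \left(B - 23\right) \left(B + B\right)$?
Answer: $-573 + \frac{2 \sqrt{20311}}{19} \approx -558.0$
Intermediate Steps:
$h{\left(B \right)} = 3 - 2 B \left(-23 + B\right)$ ($h{\left(B \right)} = 3 - \left(B - 23\right) \left(B + B\right) = 3 - \left(-23 + B\right) 2 B = 3 - 2 B \left(-23 + B\right)$)
$A = -15$ ($A = -3 - 12 = -15$)
$d{\left(k \right)} = \sqrt{\frac{1}{19} + k^{2}}$
$d{\left(A \right)} + h{\left(3 \left(-3\right) \right)} = \frac{\sqrt{19 + 361 \left(-15\right)^{2}}}{19} + \left(3 - 2 \left(3 \left(-3\right)\right)^{2} + 46 \cdot 3 \left(-3\right)\right) = \frac{\sqrt{19 + 361 \cdot 225}}{19} + \left(3 - 2 \left(-9\right)^{2} + 46 \left(-9\right)\right) = \frac{\sqrt{19 + 81225}}{19} - 573 = \frac{\sqrt{81244}}{19} - 573 = \frac{2 \sqrt{20311}}{19} - 573 = -573 + \frac{2 \sqrt{20311}}{19}$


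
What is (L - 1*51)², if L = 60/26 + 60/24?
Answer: 1442401/676 ≈ 2133.7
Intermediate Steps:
L = 125/26 (L = 60*(1/26) + 60*(1/24) = 30/13 + 5/2 = 125/26 ≈ 4.8077)
(L - 1*51)² = (125/26 - 1*51)² = (125/26 - 51)² = (-1201/26)² = 1442401/676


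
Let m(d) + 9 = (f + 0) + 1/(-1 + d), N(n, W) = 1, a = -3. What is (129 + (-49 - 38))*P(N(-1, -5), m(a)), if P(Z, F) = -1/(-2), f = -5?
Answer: 21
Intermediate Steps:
m(d) = -14 + 1/(-1 + d) (m(d) = -9 + ((-5 + 0) + 1/(-1 + d)) = -9 + (-5 + 1/(-1 + d)) = -14 + 1/(-1 + d))
P(Z, F) = ½ (P(Z, F) = -1*(-½) = ½)
(129 + (-49 - 38))*P(N(-1, -5), m(a)) = (129 + (-49 - 38))*(½) = (129 - 87)*(½) = 42*(½) = 21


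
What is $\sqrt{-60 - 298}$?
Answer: $i \sqrt{358} \approx 18.921 i$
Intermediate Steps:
$\sqrt{-60 - 298} = \sqrt{-358} = i \sqrt{358}$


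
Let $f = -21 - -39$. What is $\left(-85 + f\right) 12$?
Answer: $-804$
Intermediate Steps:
$f = 18$ ($f = -21 + 39 = 18$)
$\left(-85 + f\right) 12 = \left(-85 + 18\right) 12 = \left(-67\right) 12 = -804$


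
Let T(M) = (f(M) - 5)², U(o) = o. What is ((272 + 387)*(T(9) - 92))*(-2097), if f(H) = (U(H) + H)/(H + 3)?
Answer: 440833437/4 ≈ 1.1021e+8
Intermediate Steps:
f(H) = 2*H/(3 + H) (f(H) = (H + H)/(H + 3) = (2*H)/(3 + H) = 2*H/(3 + H))
T(M) = (-5 + 2*M/(3 + M))² (T(M) = (2*M/(3 + M) - 5)² = (-5 + 2*M/(3 + M))²)
((272 + 387)*(T(9) - 92))*(-2097) = ((272 + 387)*(9*(5 + 9)²/(3 + 9)² - 92))*(-2097) = (659*(9*14²/12² - 92))*(-2097) = (659*(9*(1/144)*196 - 92))*(-2097) = (659*(49/4 - 92))*(-2097) = (659*(-319/4))*(-2097) = -210221/4*(-2097) = 440833437/4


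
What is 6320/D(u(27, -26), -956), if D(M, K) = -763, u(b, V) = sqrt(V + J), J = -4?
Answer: -6320/763 ≈ -8.2831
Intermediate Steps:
u(b, V) = sqrt(-4 + V) (u(b, V) = sqrt(V - 4) = sqrt(-4 + V))
6320/D(u(27, -26), -956) = 6320/(-763) = 6320*(-1/763) = -6320/763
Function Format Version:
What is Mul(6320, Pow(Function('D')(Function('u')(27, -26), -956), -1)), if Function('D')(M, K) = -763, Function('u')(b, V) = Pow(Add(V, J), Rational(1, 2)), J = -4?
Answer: Rational(-6320, 763) ≈ -8.2831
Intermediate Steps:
Function('u')(b, V) = Pow(Add(-4, V), Rational(1, 2)) (Function('u')(b, V) = Pow(Add(V, -4), Rational(1, 2)) = Pow(Add(-4, V), Rational(1, 2)))
Mul(6320, Pow(Function('D')(Function('u')(27, -26), -956), -1)) = Mul(6320, Pow(-763, -1)) = Mul(6320, Rational(-1, 763)) = Rational(-6320, 763)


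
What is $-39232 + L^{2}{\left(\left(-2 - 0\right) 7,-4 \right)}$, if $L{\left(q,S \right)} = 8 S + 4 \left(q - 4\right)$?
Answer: $-28416$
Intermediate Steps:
$L{\left(q,S \right)} = -16 + 4 q + 8 S$ ($L{\left(q,S \right)} = 8 S + 4 \left(-4 + q\right) = 8 S + \left(-16 + 4 q\right) = -16 + 4 q + 8 S$)
$-39232 + L^{2}{\left(\left(-2 - 0\right) 7,-4 \right)} = -39232 + \left(-16 + 4 \left(-2 - 0\right) 7 + 8 \left(-4\right)\right)^{2} = -39232 + \left(-16 + 4 \left(-2 + 0\right) 7 - 32\right)^{2} = -39232 + \left(-16 + 4 \left(\left(-2\right) 7\right) - 32\right)^{2} = -39232 + \left(-16 + 4 \left(-14\right) - 32\right)^{2} = -39232 + \left(-16 - 56 - 32\right)^{2} = -39232 + \left(-104\right)^{2} = -39232 + 10816 = -28416$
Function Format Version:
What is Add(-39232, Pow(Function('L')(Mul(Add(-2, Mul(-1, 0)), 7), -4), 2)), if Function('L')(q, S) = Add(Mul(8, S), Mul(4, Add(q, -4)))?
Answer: -28416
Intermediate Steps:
Function('L')(q, S) = Add(-16, Mul(4, q), Mul(8, S)) (Function('L')(q, S) = Add(Mul(8, S), Mul(4, Add(-4, q))) = Add(Mul(8, S), Add(-16, Mul(4, q))) = Add(-16, Mul(4, q), Mul(8, S)))
Add(-39232, Pow(Function('L')(Mul(Add(-2, Mul(-1, 0)), 7), -4), 2)) = Add(-39232, Pow(Add(-16, Mul(4, Mul(Add(-2, Mul(-1, 0)), 7)), Mul(8, -4)), 2)) = Add(-39232, Pow(Add(-16, Mul(4, Mul(Add(-2, 0), 7)), -32), 2)) = Add(-39232, Pow(Add(-16, Mul(4, Mul(-2, 7)), -32), 2)) = Add(-39232, Pow(Add(-16, Mul(4, -14), -32), 2)) = Add(-39232, Pow(Add(-16, -56, -32), 2)) = Add(-39232, Pow(-104, 2)) = Add(-39232, 10816) = -28416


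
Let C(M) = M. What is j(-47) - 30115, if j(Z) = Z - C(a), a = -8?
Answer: -30154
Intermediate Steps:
j(Z) = 8 + Z (j(Z) = Z - 1*(-8) = Z + 8 = 8 + Z)
j(-47) - 30115 = (8 - 47) - 30115 = -39 - 30115 = -30154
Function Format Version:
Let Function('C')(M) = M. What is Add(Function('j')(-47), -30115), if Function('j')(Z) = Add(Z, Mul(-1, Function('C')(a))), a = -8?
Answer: -30154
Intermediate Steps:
Function('j')(Z) = Add(8, Z) (Function('j')(Z) = Add(Z, Mul(-1, -8)) = Add(Z, 8) = Add(8, Z))
Add(Function('j')(-47), -30115) = Add(Add(8, -47), -30115) = Add(-39, -30115) = -30154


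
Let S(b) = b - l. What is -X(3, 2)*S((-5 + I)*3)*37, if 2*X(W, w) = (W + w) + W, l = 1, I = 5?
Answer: 148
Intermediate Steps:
X(W, w) = W + w/2 (X(W, w) = ((W + w) + W)/2 = (w + 2*W)/2 = W + w/2)
S(b) = -1 + b (S(b) = b - 1*1 = b - 1 = -1 + b)
-X(3, 2)*S((-5 + I)*3)*37 = -(3 + (½)*2)*(-1 + (-5 + 5)*3)*37 = -(3 + 1)*(-1 + 0*3)*37 = -4*(-1 + 0)*37 = -4*(-1)*37 = -(-4)*37 = -1*(-148) = 148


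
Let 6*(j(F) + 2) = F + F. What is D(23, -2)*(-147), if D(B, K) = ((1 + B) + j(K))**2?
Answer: -200704/3 ≈ -66901.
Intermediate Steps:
j(F) = -2 + F/3 (j(F) = -2 + (F + F)/6 = -2 + (2*F)/6 = -2 + F/3)
D(B, K) = (-1 + B + K/3)**2 (D(B, K) = ((1 + B) + (-2 + K/3))**2 = (-1 + B + K/3)**2)
D(23, -2)*(-147) = ((-3 - 2 + 3*23)**2/9)*(-147) = ((-3 - 2 + 69)**2/9)*(-147) = ((1/9)*64**2)*(-147) = ((1/9)*4096)*(-147) = (4096/9)*(-147) = -200704/3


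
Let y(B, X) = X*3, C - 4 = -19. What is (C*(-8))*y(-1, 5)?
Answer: 1800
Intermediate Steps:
C = -15 (C = 4 - 19 = -15)
y(B, X) = 3*X
(C*(-8))*y(-1, 5) = (-15*(-8))*(3*5) = 120*15 = 1800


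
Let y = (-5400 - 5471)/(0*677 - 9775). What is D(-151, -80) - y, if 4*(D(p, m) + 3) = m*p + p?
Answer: 116445191/39100 ≈ 2978.1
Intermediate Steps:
D(p, m) = -3 + p/4 + m*p/4 (D(p, m) = -3 + (m*p + p)/4 = -3 + (p + m*p)/4 = -3 + (p/4 + m*p/4) = -3 + p/4 + m*p/4)
y = 10871/9775 (y = -10871/(0 - 9775) = -10871/(-9775) = -10871*(-1/9775) = 10871/9775 ≈ 1.1121)
D(-151, -80) - y = (-3 + (¼)*(-151) + (¼)*(-80)*(-151)) - 1*10871/9775 = (-3 - 151/4 + 3020) - 10871/9775 = 11917/4 - 10871/9775 = 116445191/39100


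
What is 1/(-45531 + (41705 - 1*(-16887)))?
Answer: 1/13061 ≈ 7.6564e-5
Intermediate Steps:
1/(-45531 + (41705 - 1*(-16887))) = 1/(-45531 + (41705 + 16887)) = 1/(-45531 + 58592) = 1/13061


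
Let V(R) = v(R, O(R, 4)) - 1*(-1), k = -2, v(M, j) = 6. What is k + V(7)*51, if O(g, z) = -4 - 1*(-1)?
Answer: 355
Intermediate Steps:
O(g, z) = -3 (O(g, z) = -4 + 1 = -3)
V(R) = 7 (V(R) = 6 - 1*(-1) = 6 + 1 = 7)
k + V(7)*51 = -2 + 7*51 = -2 + 357 = 355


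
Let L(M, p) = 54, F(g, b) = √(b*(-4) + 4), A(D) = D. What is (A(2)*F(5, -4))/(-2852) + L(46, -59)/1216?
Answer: 27/608 - √5/713 ≈ 0.041272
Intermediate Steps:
F(g, b) = √(4 - 4*b) (F(g, b) = √(-4*b + 4) = √(4 - 4*b))
(A(2)*F(5, -4))/(-2852) + L(46, -59)/1216 = (2*(2*√(1 - 1*(-4))))/(-2852) + 54/1216 = (2*(2*√(1 + 4)))*(-1/2852) + 54*(1/1216) = (2*(2*√5))*(-1/2852) + 27/608 = (4*√5)*(-1/2852) + 27/608 = -√5/713 + 27/608 = 27/608 - √5/713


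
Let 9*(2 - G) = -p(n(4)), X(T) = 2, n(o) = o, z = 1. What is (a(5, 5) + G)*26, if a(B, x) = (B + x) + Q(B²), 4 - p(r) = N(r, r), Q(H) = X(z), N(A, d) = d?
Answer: 364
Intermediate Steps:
Q(H) = 2
p(r) = 4 - r
G = 2 (G = 2 - (-1)*(4 - 1*4)/9 = 2 - (-1)*(4 - 4)/9 = 2 - (-1)*0/9 = 2 - ⅑*0 = 2 + 0 = 2)
a(B, x) = 2 + B + x (a(B, x) = (B + x) + 2 = 2 + B + x)
(a(5, 5) + G)*26 = ((2 + 5 + 5) + 2)*26 = (12 + 2)*26 = 14*26 = 364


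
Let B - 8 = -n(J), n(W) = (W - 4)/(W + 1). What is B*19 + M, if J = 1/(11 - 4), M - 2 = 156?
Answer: 2993/8 ≈ 374.13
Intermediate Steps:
M = 158 (M = 2 + 156 = 158)
J = ⅐ (J = 1/7 = ⅐ ≈ 0.14286)
n(W) = (-4 + W)/(1 + W)
B = 91/8 (B = 8 - (-4 + ⅐)/(1 + ⅐) = 8 - (-27)/(8/7*7) = 8 - 7*(-27)/(8*7) = 8 - 1*(-27/8) = 8 + 27/8 = 91/8 ≈ 11.375)
B*19 + M = (91/8)*19 + 158 = 1729/8 + 158 = 2993/8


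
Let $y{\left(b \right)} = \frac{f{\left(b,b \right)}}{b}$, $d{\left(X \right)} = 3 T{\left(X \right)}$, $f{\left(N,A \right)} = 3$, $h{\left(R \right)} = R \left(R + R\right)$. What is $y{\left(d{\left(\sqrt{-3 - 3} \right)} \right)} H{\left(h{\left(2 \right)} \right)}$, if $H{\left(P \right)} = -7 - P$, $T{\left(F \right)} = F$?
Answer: $\frac{5 i \sqrt{6}}{2} \approx 6.1237 i$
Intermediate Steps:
$h{\left(R \right)} = 2 R^{2}$ ($h{\left(R \right)} = R 2 R = 2 R^{2}$)
$d{\left(X \right)} = 3 X$
$y{\left(b \right)} = \frac{3}{b}$
$y{\left(d{\left(\sqrt{-3 - 3} \right)} \right)} H{\left(h{\left(2 \right)} \right)} = \frac{3}{3 \sqrt{-3 - 3}} \left(-7 - 2 \cdot 2^{2}\right) = \frac{3}{3 \sqrt{-6}} \left(-7 - 2 \cdot 4\right) = \frac{3}{3 i \sqrt{6}} \left(-7 - 8\right) = 3 \left(- \frac{i \sqrt{6}}{18}\right) \left(-15\right) = - \frac{i \sqrt{6}}{6} \left(-15\right) = \frac{5 i \sqrt{6}}{2}$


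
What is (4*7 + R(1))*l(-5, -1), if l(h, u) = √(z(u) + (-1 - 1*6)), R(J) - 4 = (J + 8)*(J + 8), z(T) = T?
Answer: 226*I*√2 ≈ 319.61*I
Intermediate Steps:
R(J) = 4 + (8 + J)² (R(J) = 4 + (J + 8)*(J + 8) = 4 + (8 + J)*(8 + J) = 4 + (8 + J)²)
l(h, u) = √(-7 + u) (l(h, u) = √(u + (-1 - 1*6)) = √(u + (-1 - 6)) = √(u - 7) = √(-7 + u))
(4*7 + R(1))*l(-5, -1) = (4*7 + (4 + (8 + 1)²))*√(-7 - 1) = (28 + (4 + 9²))*√(-8) = (28 + (4 + 81))*(2*I*√2) = (28 + 85)*(2*I*√2) = 113*(2*I*√2) = 226*I*√2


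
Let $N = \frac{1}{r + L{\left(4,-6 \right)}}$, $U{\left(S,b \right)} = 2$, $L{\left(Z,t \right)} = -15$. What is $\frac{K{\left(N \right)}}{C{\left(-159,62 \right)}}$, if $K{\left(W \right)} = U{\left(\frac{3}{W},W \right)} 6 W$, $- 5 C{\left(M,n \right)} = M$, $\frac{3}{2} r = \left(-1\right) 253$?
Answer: $- \frac{60}{29203} \approx -0.0020546$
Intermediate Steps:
$r = - \frac{506}{3}$ ($r = \frac{2 \left(\left(-1\right) 253\right)}{3} = \frac{2}{3} \left(-253\right) = - \frac{506}{3} \approx -168.67$)
$C{\left(M,n \right)} = - \frac{M}{5}$
$N = - \frac{3}{551}$ ($N = \frac{1}{- \frac{506}{3} - 15} = \frac{1}{- \frac{551}{3}} = - \frac{3}{551} \approx -0.0054446$)
$K{\left(W \right)} = 12 W$ ($K{\left(W \right)} = 2 \cdot 6 W = 12 W$)
$\frac{K{\left(N \right)}}{C{\left(-159,62 \right)}} = \frac{12 \left(- \frac{3}{551}\right)}{\left(- \frac{1}{5}\right) \left(-159\right)} = - \frac{36}{551 \cdot \frac{159}{5}} = \left(- \frac{36}{551}\right) \frac{5}{159} = - \frac{60}{29203}$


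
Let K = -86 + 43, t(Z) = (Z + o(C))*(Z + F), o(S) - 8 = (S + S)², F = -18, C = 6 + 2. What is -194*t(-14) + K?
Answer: 1551957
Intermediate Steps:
C = 8
o(S) = 8 + 4*S² (o(S) = 8 + (S + S)² = 8 + (2*S)² = 8 + 4*S²)
t(Z) = (-18 + Z)*(264 + Z) (t(Z) = (Z + (8 + 4*8²))*(Z - 18) = (Z + (8 + 4*64))*(-18 + Z) = (Z + (8 + 256))*(-18 + Z) = (Z + 264)*(-18 + Z) = (264 + Z)*(-18 + Z) = (-18 + Z)*(264 + Z))
K = -43
-194*t(-14) + K = -194*(-4752 + (-14)² + 246*(-14)) - 43 = -194*(-4752 + 196 - 3444) - 43 = -194*(-8000) - 43 = 1552000 - 43 = 1551957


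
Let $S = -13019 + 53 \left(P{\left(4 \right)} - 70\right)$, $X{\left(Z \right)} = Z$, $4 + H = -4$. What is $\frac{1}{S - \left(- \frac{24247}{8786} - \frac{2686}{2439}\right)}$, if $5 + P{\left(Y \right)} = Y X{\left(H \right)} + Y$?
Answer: $- \frac{21429054}{395883322183} \approx -5.413 \cdot 10^{-5}$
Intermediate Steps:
$H = -8$ ($H = -4 - 4 = -8$)
$P{\left(Y \right)} = -5 - 7 Y$ ($P{\left(Y \right)} = -5 + \left(Y \left(-8\right) + Y\right) = -5 + \left(- 8 Y + Y\right) = -5 - 7 Y$)
$S = -18478$ ($S = -13019 + 53 \left(\left(-5 - 28\right) - 70\right) = -13019 + 53 \left(-33 - 70\right) = -13019 + 53 \left(-103\right) = -13019 - 5459 = -18478$)
$\frac{1}{S - \left(- \frac{24247}{8786} - \frac{2686}{2439}\right)} = \frac{1}{-18478 - \left(- \frac{24247}{8786} - \frac{2686}{2439}\right)} = \frac{1}{-18478 - - \frac{82737629}{21429054}} = \frac{1}{-18478 + \left(\frac{2686}{2439} + \frac{24247}{8786}\right)} = \frac{1}{-18478 + \frac{82737629}{21429054}} = \frac{1}{- \frac{395883322183}{21429054}} = - \frac{21429054}{395883322183}$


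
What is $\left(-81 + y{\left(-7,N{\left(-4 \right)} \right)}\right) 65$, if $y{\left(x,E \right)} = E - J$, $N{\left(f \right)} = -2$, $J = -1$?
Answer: $-5330$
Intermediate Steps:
$y{\left(x,E \right)} = 1 + E$ ($y{\left(x,E \right)} = E - -1 = E + 1 = 1 + E$)
$\left(-81 + y{\left(-7,N{\left(-4 \right)} \right)}\right) 65 = \left(-81 + \left(1 - 2\right)\right) 65 = \left(-81 - 1\right) 65 = \left(-82\right) 65 = -5330$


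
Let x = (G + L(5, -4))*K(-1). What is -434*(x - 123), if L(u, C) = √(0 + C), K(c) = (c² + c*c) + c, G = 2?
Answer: 52514 - 868*I ≈ 52514.0 - 868.0*I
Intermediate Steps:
K(c) = c + 2*c² (K(c) = (c² + c²) + c = 2*c² + c = c + 2*c²)
L(u, C) = √C
x = 2 + 2*I (x = (2 + √(-4))*(-(1 + 2*(-1))) = (2 + 2*I)*(-(1 - 2)) = (2 + 2*I)*(-1*(-1)) = (2 + 2*I)*1 = 2 + 2*I ≈ 2.0 + 2.0*I)
-434*(x - 123) = -434*((2 + 2*I) - 123) = -434*(-121 + 2*I) = 52514 - 868*I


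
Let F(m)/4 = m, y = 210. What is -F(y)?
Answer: -840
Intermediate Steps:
F(m) = 4*m
-F(y) = -4*210 = -1*840 = -840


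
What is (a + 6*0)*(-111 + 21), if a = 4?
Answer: -360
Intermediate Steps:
(a + 6*0)*(-111 + 21) = (4 + 6*0)*(-111 + 21) = (4 + 0)*(-90) = 4*(-90) = -360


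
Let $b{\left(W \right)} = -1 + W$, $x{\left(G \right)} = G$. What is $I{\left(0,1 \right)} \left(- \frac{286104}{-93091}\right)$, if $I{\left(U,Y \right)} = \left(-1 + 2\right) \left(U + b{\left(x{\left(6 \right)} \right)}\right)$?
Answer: $\frac{1430520}{93091} \approx 15.367$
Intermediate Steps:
$I{\left(U,Y \right)} = 5 + U$ ($I{\left(U,Y \right)} = \left(-1 + 2\right) \left(U + \left(-1 + 6\right)\right) = 1 \left(U + 5\right) = 1 \left(5 + U\right) = 5 + U$)
$I{\left(0,1 \right)} \left(- \frac{286104}{-93091}\right) = \left(5 + 0\right) \left(- \frac{286104}{-93091}\right) = 5 \left(\left(-286104\right) \left(- \frac{1}{93091}\right)\right) = 5 \cdot \frac{286104}{93091} = \frac{1430520}{93091}$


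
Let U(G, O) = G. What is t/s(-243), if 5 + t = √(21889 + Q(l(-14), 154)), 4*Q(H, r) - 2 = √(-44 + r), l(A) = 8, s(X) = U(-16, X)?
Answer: 5/16 - √(87558 + √110)/32 ≈ -8.9350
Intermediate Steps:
s(X) = -16
Q(H, r) = ½ + √(-44 + r)/4
t = -5 + √(43779/2 + √110/4) (t = -5 + √(21889 + (½ + √(-44 + 154)/4)) = -5 + √(21889 + (½ + √110/4)) = -5 + √(43779/2 + √110/4) ≈ 142.96)
t/s(-243) = (-5 + √(87558 + √110)/2)/(-16) = (-5 + √(87558 + √110)/2)*(-1/16) = 5/16 - √(87558 + √110)/32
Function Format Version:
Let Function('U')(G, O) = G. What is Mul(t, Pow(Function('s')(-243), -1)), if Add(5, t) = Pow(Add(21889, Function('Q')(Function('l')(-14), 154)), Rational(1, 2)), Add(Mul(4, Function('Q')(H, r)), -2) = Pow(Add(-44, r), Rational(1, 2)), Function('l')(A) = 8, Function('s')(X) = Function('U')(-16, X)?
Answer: Add(Rational(5, 16), Mul(Rational(-1, 32), Pow(Add(87558, Pow(110, Rational(1, 2))), Rational(1, 2)))) ≈ -8.9350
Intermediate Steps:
Function('s')(X) = -16
Function('Q')(H, r) = Add(Rational(1, 2), Mul(Rational(1, 4), Pow(Add(-44, r), Rational(1, 2))))
t = Add(-5, Pow(Add(Rational(43779, 2), Mul(Rational(1, 4), Pow(110, Rational(1, 2)))), Rational(1, 2))) (t = Add(-5, Pow(Add(21889, Add(Rational(1, 2), Mul(Rational(1, 4), Pow(Add(-44, 154), Rational(1, 2))))), Rational(1, 2))) = Add(-5, Pow(Add(21889, Add(Rational(1, 2), Mul(Rational(1, 4), Pow(110, Rational(1, 2))))), Rational(1, 2))) = Add(-5, Pow(Add(Rational(43779, 2), Mul(Rational(1, 4), Pow(110, Rational(1, 2)))), Rational(1, 2))) ≈ 142.96)
Mul(t, Pow(Function('s')(-243), -1)) = Mul(Add(-5, Mul(Rational(1, 2), Pow(Add(87558, Pow(110, Rational(1, 2))), Rational(1, 2)))), Pow(-16, -1)) = Mul(Add(-5, Mul(Rational(1, 2), Pow(Add(87558, Pow(110, Rational(1, 2))), Rational(1, 2)))), Rational(-1, 16)) = Add(Rational(5, 16), Mul(Rational(-1, 32), Pow(Add(87558, Pow(110, Rational(1, 2))), Rational(1, 2))))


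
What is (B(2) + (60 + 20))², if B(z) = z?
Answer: 6724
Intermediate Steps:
(B(2) + (60 + 20))² = (2 + (60 + 20))² = (2 + 80)² = 82² = 6724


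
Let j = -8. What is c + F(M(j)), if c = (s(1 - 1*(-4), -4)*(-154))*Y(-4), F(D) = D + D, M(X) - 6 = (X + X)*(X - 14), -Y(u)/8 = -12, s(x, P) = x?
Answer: -73204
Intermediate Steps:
Y(u) = 96 (Y(u) = -8*(-12) = 96)
M(X) = 6 + 2*X*(-14 + X) (M(X) = 6 + (X + X)*(X - 14) = 6 + (2*X)*(-14 + X) = 6 + 2*X*(-14 + X))
F(D) = 2*D
c = -73920 (c = ((1 - 1*(-4))*(-154))*96 = ((1 + 4)*(-154))*96 = (5*(-154))*96 = -770*96 = -73920)
c + F(M(j)) = -73920 + 2*(6 - 28*(-8) + 2*(-8)²) = -73920 + 2*(6 + 224 + 2*64) = -73920 + 2*(6 + 224 + 128) = -73920 + 2*358 = -73920 + 716 = -73204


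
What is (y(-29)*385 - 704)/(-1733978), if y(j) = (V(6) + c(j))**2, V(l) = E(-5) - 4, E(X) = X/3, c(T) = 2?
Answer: -40249/15605802 ≈ -0.0025791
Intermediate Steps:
E(X) = X/3 (E(X) = X*(1/3) = X/3)
V(l) = -17/3 (V(l) = (1/3)*(-5) - 4 = -5/3 - 4 = -17/3)
y(j) = 121/9 (y(j) = (-17/3 + 2)**2 = (-11/3)**2 = 121/9)
(y(-29)*385 - 704)/(-1733978) = ((121/9)*385 - 704)/(-1733978) = (46585/9 - 704)*(-1/1733978) = (40249/9)*(-1/1733978) = -40249/15605802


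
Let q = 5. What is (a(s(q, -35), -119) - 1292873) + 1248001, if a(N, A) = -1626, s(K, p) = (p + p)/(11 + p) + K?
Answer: -46498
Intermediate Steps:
s(K, p) = K + 2*p/(11 + p) (s(K, p) = (2*p)/(11 + p) + K = 2*p/(11 + p) + K = K + 2*p/(11 + p))
(a(s(q, -35), -119) - 1292873) + 1248001 = (-1626 - 1292873) + 1248001 = -1294499 + 1248001 = -46498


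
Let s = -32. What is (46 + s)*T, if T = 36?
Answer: 504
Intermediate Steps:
(46 + s)*T = (46 - 32)*36 = 14*36 = 504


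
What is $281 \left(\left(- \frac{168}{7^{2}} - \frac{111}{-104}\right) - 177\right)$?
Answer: $- \frac{36691575}{728} \approx -50401.0$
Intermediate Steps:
$281 \left(\left(- \frac{168}{7^{2}} - \frac{111}{-104}\right) - 177\right) = 281 \left(\left(- \frac{168}{49} - - \frac{111}{104}\right) - 177\right) = 281 \left(\left(\left(-168\right) \frac{1}{49} + \frac{111}{104}\right) - 177\right) = 281 \left(\left(- \frac{24}{7} + \frac{111}{104}\right) - 177\right) = 281 \left(- \frac{1719}{728} - 177\right) = 281 \left(- \frac{130575}{728}\right) = - \frac{36691575}{728}$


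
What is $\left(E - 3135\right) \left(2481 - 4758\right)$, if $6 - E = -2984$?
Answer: $330165$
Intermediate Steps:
$E = 2990$ ($E = 6 - -2984 = 6 + 2984 = 2990$)
$\left(E - 3135\right) \left(2481 - 4758\right) = \left(2990 - 3135\right) \left(2481 - 4758\right) = \left(-145\right) \left(-2277\right) = 330165$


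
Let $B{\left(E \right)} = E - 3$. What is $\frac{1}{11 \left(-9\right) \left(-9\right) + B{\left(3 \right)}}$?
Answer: $\frac{1}{891} \approx 0.0011223$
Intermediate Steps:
$B{\left(E \right)} = -3 + E$
$\frac{1}{11 \left(-9\right) \left(-9\right) + B{\left(3 \right)}} = \frac{1}{11 \left(-9\right) \left(-9\right) + \left(-3 + 3\right)} = \frac{1}{\left(-99\right) \left(-9\right) + 0} = \frac{1}{891 + 0} = \frac{1}{891}$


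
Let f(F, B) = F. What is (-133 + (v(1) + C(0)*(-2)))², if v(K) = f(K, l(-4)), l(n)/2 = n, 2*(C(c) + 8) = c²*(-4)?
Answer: 13456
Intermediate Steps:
C(c) = -8 - 2*c² (C(c) = -8 + (c²*(-4))/2 = -8 + (-4*c²)/2 = -8 - 2*c²)
l(n) = 2*n
v(K) = K
(-133 + (v(1) + C(0)*(-2)))² = (-133 + (1 + (-8 - 2*0²)*(-2)))² = (-133 + (1 + (-8 - 2*0)*(-2)))² = (-133 + (1 + (-8 + 0)*(-2)))² = (-133 + (1 - 8*(-2)))² = (-133 + (1 + 16))² = (-133 + 17)² = (-116)² = 13456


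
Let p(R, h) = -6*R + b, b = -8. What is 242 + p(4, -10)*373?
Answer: -11694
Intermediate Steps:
p(R, h) = -8 - 6*R (p(R, h) = -6*R - 8 = -8 - 6*R)
242 + p(4, -10)*373 = 242 + (-8 - 6*4)*373 = 242 + (-8 - 24)*373 = 242 - 32*373 = 242 - 11936 = -11694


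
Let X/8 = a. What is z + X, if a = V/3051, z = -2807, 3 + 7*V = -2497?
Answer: -59969099/21357 ≈ -2807.9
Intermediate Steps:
V = -2500/7 (V = -3/7 + (⅐)*(-2497) = -3/7 - 2497/7 = -2500/7 ≈ -357.14)
a = -2500/21357 (a = -2500/7/3051 = -2500/7*1/3051 = -2500/21357 ≈ -0.11706)
X = -20000/21357 (X = 8*(-2500/21357) = -20000/21357 ≈ -0.93646)
z + X = -2807 - 20000/21357 = -59969099/21357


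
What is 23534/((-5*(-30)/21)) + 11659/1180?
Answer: 19497379/5900 ≈ 3304.6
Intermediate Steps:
23534/((-5*(-30)/21)) + 11659/1180 = 23534/((150*(1/21))) + 11659*(1/1180) = 23534/(50/7) + 11659/1180 = 23534*(7/50) + 11659/1180 = 82369/25 + 11659/1180 = 19497379/5900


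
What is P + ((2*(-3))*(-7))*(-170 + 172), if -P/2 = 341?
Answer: -598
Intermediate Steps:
P = -682 (P = -2*341 = -682)
P + ((2*(-3))*(-7))*(-170 + 172) = -682 + ((2*(-3))*(-7))*(-170 + 172) = -682 - 6*(-7)*2 = -682 + 42*2 = -682 + 84 = -598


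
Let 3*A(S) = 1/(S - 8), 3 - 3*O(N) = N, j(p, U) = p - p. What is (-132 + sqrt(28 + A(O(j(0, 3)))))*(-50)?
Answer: 6600 - 50*sqrt(12327)/21 ≈ 6335.6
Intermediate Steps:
j(p, U) = 0
O(N) = 1 - N/3
A(S) = 1/(3*(-8 + S)) (A(S) = 1/(3*(S - 8)) = 1/(3*(-8 + S)))
(-132 + sqrt(28 + A(O(j(0, 3)))))*(-50) = (-132 + sqrt(28 + 1/(3*(-8 + (1 - 1/3*0)))))*(-50) = (-132 + sqrt(28 + 1/(3*(-8 + (1 + 0)))))*(-50) = (-132 + sqrt(28 + 1/(3*(-8 + 1))))*(-50) = (-132 + sqrt(28 + (1/3)/(-7)))*(-50) = (-132 + sqrt(28 + (1/3)*(-1/7)))*(-50) = (-132 + sqrt(28 - 1/21))*(-50) = (-132 + sqrt(587/21))*(-50) = (-132 + sqrt(12327)/21)*(-50) = 6600 - 50*sqrt(12327)/21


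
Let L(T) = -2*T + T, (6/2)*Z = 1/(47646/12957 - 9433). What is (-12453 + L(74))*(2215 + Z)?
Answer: -3390047328540062/122175735 ≈ -2.7747e+7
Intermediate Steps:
Z = -4319/122175735 (Z = 1/(3*(47646/12957 - 9433)) = 1/(3*(47646*(1/12957) - 9433)) = 1/(3*(15882/4319 - 9433)) = 1/(3*(-40725245/4319)) = (1/3)*(-4319/40725245) = -4319/122175735 ≈ -3.5351e-5)
L(T) = -T
(-12453 + L(74))*(2215 + Z) = (-12453 - 1*74)*(2215 - 4319/122175735) = (-12453 - 74)*(270619248706/122175735) = -12527*270619248706/122175735 = -3390047328540062/122175735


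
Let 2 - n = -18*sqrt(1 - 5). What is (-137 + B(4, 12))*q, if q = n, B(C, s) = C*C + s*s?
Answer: 46 + 828*I ≈ 46.0 + 828.0*I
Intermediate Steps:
n = 2 + 36*I (n = 2 - (-18)*sqrt(1 - 5) = 2 - (-18)*sqrt(-4) = 2 - (-18)*2*I = 2 - (-36)*I = 2 + 36*I ≈ 2.0 + 36.0*I)
B(C, s) = C**2 + s**2
q = 2 + 36*I ≈ 2.0 + 36.0*I
(-137 + B(4, 12))*q = (-137 + (4**2 + 12**2))*(2 + 36*I) = (-137 + (16 + 144))*(2 + 36*I) = (-137 + 160)*(2 + 36*I) = 23*(2 + 36*I) = 46 + 828*I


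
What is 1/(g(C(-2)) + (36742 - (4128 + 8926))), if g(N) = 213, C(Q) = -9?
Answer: 1/23901 ≈ 4.1839e-5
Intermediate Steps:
1/(g(C(-2)) + (36742 - (4128 + 8926))) = 1/(213 + (36742 - (4128 + 8926))) = 1/(213 + (36742 - 1*13054)) = 1/(213 + (36742 - 13054)) = 1/(213 + 23688) = 1/23901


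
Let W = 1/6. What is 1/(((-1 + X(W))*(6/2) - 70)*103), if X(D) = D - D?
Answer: -1/7519 ≈ -0.00013300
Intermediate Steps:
W = ⅙ (W = 1*(⅙) = ⅙ ≈ 0.16667)
X(D) = 0
1/(((-1 + X(W))*(6/2) - 70)*103) = 1/(((-1 + 0)*(6/2) - 70)*103) = 1/((-6/2 - 70)*103) = 1/((-1*3 - 70)*103) = 1/((-3 - 70)*103) = 1/(-73*103) = 1/(-7519) = -1/7519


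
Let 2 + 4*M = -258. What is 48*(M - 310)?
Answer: -18000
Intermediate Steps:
M = -65 (M = -1/2 + (1/4)*(-258) = -1/2 - 129/2 = -65)
48*(M - 310) = 48*(-65 - 310) = 48*(-375) = -18000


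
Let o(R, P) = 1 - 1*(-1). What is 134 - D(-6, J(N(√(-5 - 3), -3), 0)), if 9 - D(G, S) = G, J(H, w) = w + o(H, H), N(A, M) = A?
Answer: 119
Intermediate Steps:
o(R, P) = 2 (o(R, P) = 1 + 1 = 2)
J(H, w) = 2 + w (J(H, w) = w + 2 = 2 + w)
D(G, S) = 9 - G
134 - D(-6, J(N(√(-5 - 3), -3), 0)) = 134 - (9 - 1*(-6)) = 134 - (9 + 6) = 134 - 1*15 = 134 - 15 = 119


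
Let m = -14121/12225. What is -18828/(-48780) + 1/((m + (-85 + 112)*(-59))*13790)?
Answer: 9370312682663/24276816790380 ≈ 0.38598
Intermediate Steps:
m = -4707/4075 (m = -14121*1/12225 = -4707/4075 ≈ -1.1551)
-18828/(-48780) + 1/((m + (-85 + 112)*(-59))*13790) = -18828/(-48780) + 1/((-4707/4075 + (-85 + 112)*(-59))*13790) = -18828*(-1/48780) + (1/13790)/(-4707/4075 + 27*(-59)) = 523/1355 + (1/13790)/(-4707/4075 - 1593) = 523/1355 + (1/13790)/(-6496182/4075) = 523/1355 - 4075/6496182*1/13790 = 523/1355 - 815/17916469956 = 9370312682663/24276816790380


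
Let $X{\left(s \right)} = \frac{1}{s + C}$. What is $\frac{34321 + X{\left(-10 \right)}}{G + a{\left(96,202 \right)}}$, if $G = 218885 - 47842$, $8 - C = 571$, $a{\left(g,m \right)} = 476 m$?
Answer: $\frac{19665932}{153102735} \approx 0.12845$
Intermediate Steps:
$C = -563$ ($C = 8 - 571 = -563$)
$G = 171043$
$X{\left(s \right)} = \frac{1}{-563 + s}$ ($X{\left(s \right)} = \frac{1}{s - 563} = \frac{1}{-563 + s}$)
$\frac{34321 + X{\left(-10 \right)}}{G + a{\left(96,202 \right)}} = \frac{34321 + \frac{1}{-563 - 10}}{171043 + 476 \cdot 202} = \frac{34321 + \frac{1}{-573}}{171043 + 96152} = \frac{34321 - \frac{1}{573}}{267195} = \frac{19665932}{573} \cdot \frac{1}{267195} = \frac{19665932}{153102735}$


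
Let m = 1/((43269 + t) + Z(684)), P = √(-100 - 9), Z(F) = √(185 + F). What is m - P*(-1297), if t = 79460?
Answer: 122729/15062406572 - √869/15062406572 + 1297*I*√109 ≈ 8.1461e-6 + 13541.0*I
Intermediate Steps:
P = I*√109 (P = √(-109) = I*√109 ≈ 10.44*I)
m = 1/(122729 + √869) (m = 1/((43269 + 79460) + √(185 + 684)) = 1/(122729 + √869) ≈ 8.1461e-6)
m - P*(-1297) = (122729/15062406572 - √869/15062406572) - I*√109*(-1297) = (122729/15062406572 - √869/15062406572) - (-1297)*I*√109 = (122729/15062406572 - √869/15062406572) + 1297*I*√109 = 122729/15062406572 - √869/15062406572 + 1297*I*√109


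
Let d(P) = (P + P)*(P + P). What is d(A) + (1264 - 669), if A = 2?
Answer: 611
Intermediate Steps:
d(P) = 4*P² (d(P) = (2*P)*(2*P) = 4*P²)
d(A) + (1264 - 669) = 4*2² + (1264 - 669) = 4*4 + 595 = 16 + 595 = 611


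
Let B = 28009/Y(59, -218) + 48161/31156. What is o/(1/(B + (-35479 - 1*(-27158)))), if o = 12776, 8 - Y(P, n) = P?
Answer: -45009512850386/397239 ≈ -1.1331e+8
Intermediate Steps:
Y(P, n) = 8 - P
B = -870192193/1588956 (B = 28009/(8 - 1*59) + 48161/31156 = 28009/(8 - 59) + 48161*(1/31156) = 28009/(-51) + 48161/31156 = 28009*(-1/51) + 48161/31156 = -28009/51 + 48161/31156 = -870192193/1588956 ≈ -547.65)
o/(1/(B + (-35479 - 1*(-27158)))) = 12776/(1/(-870192193/1588956 + (-35479 - 1*(-27158)))) = 12776/(1/(-870192193/1588956 + (-35479 + 27158))) = 12776/(1/(-870192193/1588956 - 8321)) = 12776/(1/(-14091895069/1588956)) = 12776/(-1588956/14091895069) = 12776*(-14091895069/1588956) = -45009512850386/397239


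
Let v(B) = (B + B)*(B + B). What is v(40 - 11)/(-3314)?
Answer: -1682/1657 ≈ -1.0151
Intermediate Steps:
v(B) = 4*B**2 (v(B) = (2*B)*(2*B) = 4*B**2)
v(40 - 11)/(-3314) = (4*(40 - 11)**2)/(-3314) = (4*29**2)*(-1/3314) = (4*841)*(-1/3314) = 3364*(-1/3314) = -1682/1657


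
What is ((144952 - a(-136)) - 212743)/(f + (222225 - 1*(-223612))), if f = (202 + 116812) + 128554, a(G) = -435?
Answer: -67356/691405 ≈ -0.097419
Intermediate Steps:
f = 245568 (f = 117014 + 128554 = 245568)
((144952 - a(-136)) - 212743)/(f + (222225 - 1*(-223612))) = ((144952 - 1*(-435)) - 212743)/(245568 + (222225 - 1*(-223612))) = ((144952 + 435) - 212743)/(245568 + (222225 + 223612)) = (145387 - 212743)/(245568 + 445837) = -67356/691405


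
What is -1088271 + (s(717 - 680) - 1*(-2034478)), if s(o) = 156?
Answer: 946363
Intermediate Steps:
-1088271 + (s(717 - 680) - 1*(-2034478)) = -1088271 + (156 - 1*(-2034478)) = -1088271 + (156 + 2034478) = -1088271 + 2034634 = 946363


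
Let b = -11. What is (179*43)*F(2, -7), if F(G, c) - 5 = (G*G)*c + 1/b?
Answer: -1955038/11 ≈ -1.7773e+5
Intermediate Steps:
F(G, c) = 54/11 + c*G² (F(G, c) = 5 + ((G*G)*c + 1/(-11)) = 5 + (G²*c - 1/11) = 5 + (c*G² - 1/11) = 5 + (-1/11 + c*G²) = 54/11 + c*G²)
(179*43)*F(2, -7) = (179*43)*(54/11 - 7*2²) = 7697*(54/11 - 7*4) = 7697*(54/11 - 28) = 7697*(-254/11) = -1955038/11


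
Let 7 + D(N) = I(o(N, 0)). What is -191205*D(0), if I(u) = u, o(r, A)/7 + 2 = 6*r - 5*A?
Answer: 4015305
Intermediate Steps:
o(r, A) = -14 - 35*A + 42*r (o(r, A) = -14 + 7*(6*r - 5*A) = -14 + 7*(-5*A + 6*r) = -14 + (-35*A + 42*r) = -14 - 35*A + 42*r)
D(N) = -21 + 42*N (D(N) = -7 + (-14 - 35*0 + 42*N) = -7 + (-14 + 0 + 42*N) = -7 + (-14 + 42*N) = -21 + 42*N)
-191205*D(0) = -191205*(-21 + 42*0) = -191205*(-21 + 0) = -191205*(-21) = 4015305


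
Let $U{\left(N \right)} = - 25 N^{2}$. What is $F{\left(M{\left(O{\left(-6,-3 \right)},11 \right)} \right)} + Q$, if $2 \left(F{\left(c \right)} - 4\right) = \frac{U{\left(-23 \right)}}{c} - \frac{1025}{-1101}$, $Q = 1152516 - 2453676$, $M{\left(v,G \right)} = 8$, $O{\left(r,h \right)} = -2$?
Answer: $- \frac{22935716621}{17616} \approx -1.302 \cdot 10^{6}$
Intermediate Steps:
$Q = -1301160$ ($Q = 1152516 - 2453676 = -1301160$)
$F{\left(c \right)} = \frac{9833}{2202} - \frac{13225}{2 c}$ ($F{\left(c \right)} = 4 + \frac{\frac{\left(-25\right) \left(-23\right)^{2}}{c} - \frac{1025}{-1101}}{2} = 4 + \frac{\frac{\left(-25\right) 529}{c} - - \frac{1025}{1101}}{2} = 4 + \frac{- \frac{13225}{c} + \frac{1025}{1101}}{2} = 4 + \frac{\frac{1025}{1101} - \frac{13225}{c}}{2} = 4 + \left(\frac{1025}{2202} - \frac{13225}{2 c}\right) = \frac{9833}{2202} - \frac{13225}{2 c}$)
$F{\left(M{\left(O{\left(-6,-3 \right)},11 \right)} \right)} + Q = \frac{-14560725 + 9833 \cdot 8}{2202 \cdot 8} - 1301160 = \frac{1}{2202} \cdot \frac{1}{8} \left(-14560725 + 78664\right) - 1301160 = \frac{1}{2202} \cdot \frac{1}{8} \left(-14482061\right) - 1301160 = - \frac{14482061}{17616} - 1301160 = - \frac{22935716621}{17616}$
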